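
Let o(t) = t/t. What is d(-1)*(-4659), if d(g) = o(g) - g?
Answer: -9318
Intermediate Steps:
o(t) = 1
d(g) = 1 - g
d(-1)*(-4659) = (1 - 1*(-1))*(-4659) = (1 + 1)*(-4659) = 2*(-4659) = -9318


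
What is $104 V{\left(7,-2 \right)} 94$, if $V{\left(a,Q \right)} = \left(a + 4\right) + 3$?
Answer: $136864$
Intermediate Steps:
$V{\left(a,Q \right)} = 7 + a$ ($V{\left(a,Q \right)} = \left(4 + a\right) + 3 = 7 + a$)
$104 V{\left(7,-2 \right)} 94 = 104 \left(7 + 7\right) 94 = 104 \cdot 14 \cdot 94 = 1456 \cdot 94 = 136864$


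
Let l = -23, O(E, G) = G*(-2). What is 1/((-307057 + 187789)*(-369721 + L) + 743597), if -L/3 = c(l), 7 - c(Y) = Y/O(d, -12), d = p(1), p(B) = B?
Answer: 2/88198950697 ≈ 2.2676e-11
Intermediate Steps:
d = 1
O(E, G) = -2*G
c(Y) = 7 - Y/24 (c(Y) = 7 - Y/((-2*(-12))) = 7 - Y/24)
L = -191/8 (L = -3*(7 - 1/24*(-23)) = -3*(7 + 23/24) = -3*191/24 = -191/8 ≈ -23.875)
1/((-307057 + 187789)*(-369721 + L) + 743597) = 1/((-307057 + 187789)*(-369721 - 191/8) + 743597) = 1/(-119268*(-2957959/8) + 743597) = 1/(88197463503/2 + 743597) = 1/(88198950697/2) = 2/88198950697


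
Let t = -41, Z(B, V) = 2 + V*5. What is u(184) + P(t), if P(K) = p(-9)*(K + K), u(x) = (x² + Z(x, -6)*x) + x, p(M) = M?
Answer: 29626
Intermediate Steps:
Z(B, V) = 2 + 5*V
u(x) = x² - 27*x (u(x) = (x² + (2 + 5*(-6))*x) + x = (x² + (2 - 30)*x) + x = (x² - 28*x) + x = x² - 27*x)
P(K) = -18*K (P(K) = -9*(K + K) = -18*K)
u(184) + P(t) = 184*(-27 + 184) - 18*(-41) = 184*157 + 738 = 28888 + 738 = 29626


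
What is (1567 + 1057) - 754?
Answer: 1870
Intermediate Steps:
(1567 + 1057) - 754 = 2624 - 754 = 1870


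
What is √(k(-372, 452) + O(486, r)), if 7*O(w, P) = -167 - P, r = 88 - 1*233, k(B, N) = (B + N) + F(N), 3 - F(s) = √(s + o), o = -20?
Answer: √(3913 - 588*√3)/7 ≈ 7.6859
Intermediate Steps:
F(s) = 3 - √(-20 + s) (F(s) = 3 - √(s - 20) = 3 - √(-20 + s))
k(B, N) = 3 + B + N - √(-20 + N) (k(B, N) = (B + N) + (3 - √(-20 + N)) = 3 + B + N - √(-20 + N))
r = -145 (r = 88 - 233 = -145)
O(w, P) = -167/7 - P/7 (O(w, P) = (-167 - P)/7 = -167/7 - P/7)
√(k(-372, 452) + O(486, r)) = √((3 - 372 + 452 - √(-20 + 452)) + (-167/7 - ⅐*(-145))) = √((3 - 372 + 452 - √432) + (-167/7 + 145/7)) = √((3 - 372 + 452 - 12*√3) - 22/7) = √((83 - 12*√3) - 22/7) = √(559/7 - 12*√3)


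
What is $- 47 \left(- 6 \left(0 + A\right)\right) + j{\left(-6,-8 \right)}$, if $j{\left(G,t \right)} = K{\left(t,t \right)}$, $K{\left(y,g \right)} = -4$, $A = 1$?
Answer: $278$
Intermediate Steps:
$j{\left(G,t \right)} = -4$
$- 47 \left(- 6 \left(0 + A\right)\right) + j{\left(-6,-8 \right)} = - 47 \left(- 6 \left(0 + 1\right)\right) - 4 = - 47 \left(\left(-6\right) 1\right) - 4 = \left(-47\right) \left(-6\right) - 4 = 282 - 4 = 278$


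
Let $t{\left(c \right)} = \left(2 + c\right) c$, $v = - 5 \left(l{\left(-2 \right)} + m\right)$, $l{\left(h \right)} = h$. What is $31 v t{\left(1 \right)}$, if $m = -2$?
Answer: $1860$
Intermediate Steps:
$v = 20$ ($v = - 5 \left(-2 - 2\right) = \left(-5\right) \left(-4\right) = 20$)
$t{\left(c \right)} = c \left(2 + c\right)$
$31 v t{\left(1 \right)} = 31 \cdot 20 \cdot 1 \left(2 + 1\right) = 620 \cdot 1 \cdot 3 = 620 \cdot 3 = 1860$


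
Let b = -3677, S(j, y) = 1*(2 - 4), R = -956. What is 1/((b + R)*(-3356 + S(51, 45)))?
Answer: 1/15557614 ≈ 6.4277e-8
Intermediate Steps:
S(j, y) = -2 (S(j, y) = 1*(-2) = -2)
1/((b + R)*(-3356 + S(51, 45))) = 1/((-3677 - 956)*(-3356 - 2)) = 1/(-4633*(-3358)) = 1/15557614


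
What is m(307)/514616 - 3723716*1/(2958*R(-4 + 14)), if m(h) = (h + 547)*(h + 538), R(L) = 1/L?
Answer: -165178480595/13122708 ≈ -12587.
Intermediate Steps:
m(h) = (538 + h)*(547 + h) (m(h) = (547 + h)*(538 + h) = (538 + h)*(547 + h))
m(307)/514616 - 3723716*1/(2958*R(-4 + 14)) = (294286 + 307² + 1085*307)/514616 - 3723716/(2958/(-4 + 14)) = (294286 + 94249 + 333095)*(1/514616) - 3723716/(2958/10) = 721630*(1/514616) - 3723716/((⅒)*2958) = 360815/257308 - 3723716/1479/5 = 360815/257308 - 3723716*5/1479 = 360815/257308 - 642020/51 = -165178480595/13122708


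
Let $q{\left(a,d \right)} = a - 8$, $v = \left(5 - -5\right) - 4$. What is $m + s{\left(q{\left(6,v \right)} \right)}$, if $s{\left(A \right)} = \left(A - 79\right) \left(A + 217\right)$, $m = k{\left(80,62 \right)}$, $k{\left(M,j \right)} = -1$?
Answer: $-17416$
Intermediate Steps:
$v = 6$ ($v = \left(5 + 5\right) - 4 = 10 - 4 = 6$)
$m = -1$
$q{\left(a,d \right)} = -8 + a$ ($q{\left(a,d \right)} = a - 8 = -8 + a$)
$s{\left(A \right)} = \left(-79 + A\right) \left(217 + A\right)$
$m + s{\left(q{\left(6,v \right)} \right)} = -1 + \left(-17143 + \left(-8 + 6\right)^{2} + 138 \left(-8 + 6\right)\right) = -1 + \left(-17143 + \left(-2\right)^{2} + 138 \left(-2\right)\right) = -1 - 17415 = -17416$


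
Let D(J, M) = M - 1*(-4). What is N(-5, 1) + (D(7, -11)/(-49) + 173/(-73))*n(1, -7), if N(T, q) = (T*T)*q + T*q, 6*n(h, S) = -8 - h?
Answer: 11927/511 ≈ 23.341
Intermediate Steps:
D(J, M) = 4 + M (D(J, M) = M + 4 = 4 + M)
n(h, S) = -4/3 - h/6 (n(h, S) = (-8 - h)/6 = -4/3 - h/6)
N(T, q) = T*q + q*T**2 (N(T, q) = T**2*q + T*q = q*T**2 + T*q = T*q + q*T**2)
N(-5, 1) + (D(7, -11)/(-49) + 173/(-73))*n(1, -7) = -5*1*(1 - 5) + ((4 - 11)/(-49) + 173/(-73))*(-4/3 - 1/6*1) = -5*1*(-4) + (-7*(-1/49) + 173*(-1/73))*(-4/3 - 1/6) = 20 + (1/7 - 173/73)*(-3/2) = 20 - 1138/511*(-3/2) = 20 + 1707/511 = 11927/511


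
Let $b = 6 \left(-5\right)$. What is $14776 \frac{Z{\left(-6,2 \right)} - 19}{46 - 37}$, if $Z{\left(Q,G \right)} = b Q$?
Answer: $\frac{2378936}{9} \approx 2.6433 \cdot 10^{5}$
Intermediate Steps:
$b = -30$
$Z{\left(Q,G \right)} = - 30 Q$
$14776 \frac{Z{\left(-6,2 \right)} - 19}{46 - 37} = 14776 \frac{\left(-30\right) \left(-6\right) - 19}{46 - 37} = 14776 \frac{180 - 19}{9} = 14776 \cdot 161 \cdot \frac{1}{9} = 14776 \cdot \frac{161}{9} = \frac{2378936}{9}$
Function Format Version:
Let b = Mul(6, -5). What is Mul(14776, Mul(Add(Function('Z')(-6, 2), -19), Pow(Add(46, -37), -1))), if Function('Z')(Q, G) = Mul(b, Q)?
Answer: Rational(2378936, 9) ≈ 2.6433e+5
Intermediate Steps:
b = -30
Function('Z')(Q, G) = Mul(-30, Q)
Mul(14776, Mul(Add(Function('Z')(-6, 2), -19), Pow(Add(46, -37), -1))) = Mul(14776, Mul(Add(Mul(-30, -6), -19), Pow(Add(46, -37), -1))) = Mul(14776, Mul(Add(180, -19), Pow(9, -1))) = Mul(14776, Mul(161, Rational(1, 9))) = Mul(14776, Rational(161, 9)) = Rational(2378936, 9)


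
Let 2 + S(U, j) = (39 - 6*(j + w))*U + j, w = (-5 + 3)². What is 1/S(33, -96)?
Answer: 1/19405 ≈ 5.1533e-5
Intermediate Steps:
w = 4 (w = (-2)² = 4)
S(U, j) = -2 + j + U*(15 - 6*j) (S(U, j) = -2 + ((39 - 6*(j + 4))*U + j) = -2 + ((39 - 6*(4 + j))*U + j) = -2 + ((39 + (-24 - 6*j))*U + j) = -2 + ((15 - 6*j)*U + j) = -2 + (U*(15 - 6*j) + j) = -2 + (j + U*(15 - 6*j)) = -2 + j + U*(15 - 6*j))
1/S(33, -96) = 1/(-2 - 96 + 15*33 - 6*33*(-96)) = 1/(-2 - 96 + 495 + 19008) = 1/19405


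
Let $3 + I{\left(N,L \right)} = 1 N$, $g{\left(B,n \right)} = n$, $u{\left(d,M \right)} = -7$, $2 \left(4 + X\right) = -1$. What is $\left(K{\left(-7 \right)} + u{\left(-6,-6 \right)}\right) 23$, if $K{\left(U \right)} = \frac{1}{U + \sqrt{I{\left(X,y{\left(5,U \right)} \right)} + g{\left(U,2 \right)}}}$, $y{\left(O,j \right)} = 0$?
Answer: $- \frac{17871}{109} - \frac{23 i \sqrt{22}}{109} \approx -163.95 - 0.98972 i$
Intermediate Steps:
$X = - \frac{9}{2}$ ($X = -4 + \frac{1}{2} \left(-1\right) = -4 - \frac{1}{2} = - \frac{9}{2} \approx -4.5$)
$I{\left(N,L \right)} = -3 + N$ ($I{\left(N,L \right)} = -3 + 1 N = -3 + N$)
$K{\left(U \right)} = \frac{1}{U + \frac{i \sqrt{22}}{2}}$ ($K{\left(U \right)} = \frac{1}{U + \sqrt{\left(-3 - \frac{9}{2}\right) + 2}} = \frac{1}{U + \sqrt{- \frac{15}{2} + 2}} = \frac{1}{U + \sqrt{- \frac{11}{2}}} = \frac{1}{U + \frac{i \sqrt{22}}{2}}$)
$\left(K{\left(-7 \right)} + u{\left(-6,-6 \right)}\right) 23 = \left(\frac{2}{2 \left(-7\right) + i \sqrt{22}} - 7\right) 23 = \left(\frac{2}{-14 + i \sqrt{22}} - 7\right) 23 = \left(-7 + \frac{2}{-14 + i \sqrt{22}}\right) 23 = -161 + \frac{46}{-14 + i \sqrt{22}}$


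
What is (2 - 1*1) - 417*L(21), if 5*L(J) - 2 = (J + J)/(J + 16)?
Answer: -48187/185 ≈ -260.47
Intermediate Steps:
L(J) = ⅖ + 2*J/(5*(16 + J)) (L(J) = ⅖ + ((J + J)/(J + 16))/5 = ⅖ + ((2*J)/(16 + J))/5 = ⅖ + (2*J/(16 + J))/5 = ⅖ + 2*J/(5*(16 + J)))
(2 - 1*1) - 417*L(21) = (2 - 1*1) - 1668*(8 + 21)/(5*(16 + 21)) = (2 - 1) - 1668*29/(5*37) = 1 - 1668*29/(5*37) = 1 - 417*116/185 = 1 - 48372/185 = -48187/185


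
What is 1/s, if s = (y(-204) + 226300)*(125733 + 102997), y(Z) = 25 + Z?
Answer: 1/51720656330 ≈ 1.9335e-11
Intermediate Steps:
s = 51720656330 (s = ((25 - 204) + 226300)*(125733 + 102997) = (-179 + 226300)*228730 = 226121*228730 = 51720656330)
1/s = 1/51720656330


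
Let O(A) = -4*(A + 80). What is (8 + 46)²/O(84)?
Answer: -729/164 ≈ -4.4451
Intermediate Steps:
O(A) = -320 - 4*A (O(A) = -4*(80 + A) = -320 - 4*A)
(8 + 46)²/O(84) = (8 + 46)²/(-320 - 4*84) = 54²/(-320 - 336) = 2916/(-656) = 2916*(-1/656) = -729/164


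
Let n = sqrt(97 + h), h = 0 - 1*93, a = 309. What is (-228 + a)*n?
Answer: 162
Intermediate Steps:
h = -93 (h = 0 - 93 = -93)
n = 2 (n = sqrt(97 - 93) = sqrt(4) = 2)
(-228 + a)*n = (-228 + 309)*2 = 81*2 = 162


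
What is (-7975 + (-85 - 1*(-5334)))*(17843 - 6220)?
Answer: -31684298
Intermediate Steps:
(-7975 + (-85 - 1*(-5334)))*(17843 - 6220) = (-7975 + (-85 + 5334))*11623 = (-7975 + 5249)*11623 = -2726*11623 = -31684298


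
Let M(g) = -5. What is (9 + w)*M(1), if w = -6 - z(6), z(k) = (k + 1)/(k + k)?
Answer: -145/12 ≈ -12.083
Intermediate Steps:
z(k) = (1 + k)/(2*k) (z(k) = (1 + k)/((2*k)) = (1 + k)*(1/(2*k)) = (1 + k)/(2*k))
w = -79/12 (w = -6 - (1 + 6)/(2*6) = -6 - 7/(2*6) = -6 - 1*7/12 = -6 - 7/12 = -79/12 ≈ -6.5833)
(9 + w)*M(1) = (9 - 79/12)*(-5) = (29/12)*(-5) = -145/12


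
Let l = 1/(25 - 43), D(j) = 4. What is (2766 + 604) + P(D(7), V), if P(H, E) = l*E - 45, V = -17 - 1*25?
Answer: 9982/3 ≈ 3327.3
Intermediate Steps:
V = -42 (V = -17 - 25 = -42)
l = -1/18 (l = 1/(-18) = -1/18 ≈ -0.055556)
P(H, E) = -45 - E/18 (P(H, E) = -E/18 - 45 = -45 - E/18)
(2766 + 604) + P(D(7), V) = (2766 + 604) + (-45 - 1/18*(-42)) = 3370 + (-45 + 7/3) = 3370 - 128/3 = 9982/3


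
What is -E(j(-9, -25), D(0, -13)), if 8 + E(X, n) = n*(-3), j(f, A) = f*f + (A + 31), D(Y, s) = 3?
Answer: 17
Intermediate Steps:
j(f, A) = 31 + A + f**2 (j(f, A) = f**2 + (31 + A) = 31 + A + f**2)
E(X, n) = -8 - 3*n (E(X, n) = -8 + n*(-3) = -8 - 3*n)
-E(j(-9, -25), D(0, -13)) = -(-8 - 3*3) = -(-8 - 9) = -1*(-17) = 17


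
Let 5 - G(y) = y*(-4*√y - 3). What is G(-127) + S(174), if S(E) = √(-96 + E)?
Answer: -376 + √78 - 508*I*√127 ≈ -367.17 - 5724.9*I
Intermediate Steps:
G(y) = 5 - y*(-3 - 4*√y) (G(y) = 5 - y*(-4*√y - 3) = 5 - y*(-3 - 4*√y))
G(-127) + S(174) = (5 + 3*(-127) + 4*(-127)^(3/2)) + √(-96 + 174) = (5 - 381 + 4*(-127*I*√127)) + √78 = (5 - 381 - 508*I*√127) + √78 = (-376 - 508*I*√127) + √78 = -376 + √78 - 508*I*√127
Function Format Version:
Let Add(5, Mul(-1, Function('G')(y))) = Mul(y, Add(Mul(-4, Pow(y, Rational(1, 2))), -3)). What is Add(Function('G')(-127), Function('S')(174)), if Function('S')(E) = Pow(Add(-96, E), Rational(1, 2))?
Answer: Add(-376, Pow(78, Rational(1, 2)), Mul(-508, I, Pow(127, Rational(1, 2)))) ≈ Add(-367.17, Mul(-5724.9, I))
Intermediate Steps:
Function('G')(y) = Add(5, Mul(-1, y, Add(-3, Mul(-4, Pow(y, Rational(1, 2)))))) (Function('G')(y) = Add(5, Mul(-1, Mul(y, Add(Mul(-4, Pow(y, Rational(1, 2))), -3)))) = Add(5, Mul(-1, Mul(y, Add(-3, Mul(-4, Pow(y, Rational(1, 2))))))) = Add(5, Mul(-1, y, Add(-3, Mul(-4, Pow(y, Rational(1, 2)))))))
Add(Function('G')(-127), Function('S')(174)) = Add(Add(5, Mul(3, -127), Mul(4, Pow(-127, Rational(3, 2)))), Pow(Add(-96, 174), Rational(1, 2))) = Add(Add(5, -381, Mul(4, Mul(-127, I, Pow(127, Rational(1, 2))))), Pow(78, Rational(1, 2))) = Add(Add(5, -381, Mul(-508, I, Pow(127, Rational(1, 2)))), Pow(78, Rational(1, 2))) = Add(Add(-376, Mul(-508, I, Pow(127, Rational(1, 2)))), Pow(78, Rational(1, 2))) = Add(-376, Pow(78, Rational(1, 2)), Mul(-508, I, Pow(127, Rational(1, 2))))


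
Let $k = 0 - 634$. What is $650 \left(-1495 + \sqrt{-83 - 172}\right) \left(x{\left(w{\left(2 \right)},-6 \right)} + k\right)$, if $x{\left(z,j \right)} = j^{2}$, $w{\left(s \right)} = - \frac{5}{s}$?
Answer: $581106500 - 388700 i \sqrt{255} \approx 5.8111 \cdot 10^{8} - 6.207 \cdot 10^{6} i$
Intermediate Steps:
$k = -634$
$650 \left(-1495 + \sqrt{-83 - 172}\right) \left(x{\left(w{\left(2 \right)},-6 \right)} + k\right) = 650 \left(-1495 + \sqrt{-83 - 172}\right) \left(\left(-6\right)^{2} - 634\right) = 650 \left(-1495 + \sqrt{-255}\right) \left(36 - 634\right) = 650 \left(-1495 + i \sqrt{255}\right) \left(-598\right) = 650 \left(894010 - 598 i \sqrt{255}\right) = 581106500 - 388700 i \sqrt{255}$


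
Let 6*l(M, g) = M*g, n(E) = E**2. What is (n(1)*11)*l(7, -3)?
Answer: -77/2 ≈ -38.500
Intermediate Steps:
l(M, g) = M*g/6 (l(M, g) = (M*g)/6 = M*g/6)
(n(1)*11)*l(7, -3) = (1**2*11)*((1/6)*7*(-3)) = (1*11)*(-7/2) = 11*(-7/2) = -77/2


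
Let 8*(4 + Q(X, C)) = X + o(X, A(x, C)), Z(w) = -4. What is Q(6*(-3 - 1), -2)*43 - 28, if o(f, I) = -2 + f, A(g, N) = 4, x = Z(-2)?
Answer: -1875/4 ≈ -468.75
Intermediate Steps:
x = -4
Q(X, C) = -17/4 + X/4 (Q(X, C) = -4 + (X + (-2 + X))/8 = -4 + (-2 + 2*X)/8 = -4 + (-1/4 + X/4) = -17/4 + X/4)
Q(6*(-3 - 1), -2)*43 - 28 = (-17/4 + (6*(-3 - 1))/4)*43 - 28 = (-17/4 + (6*(-4))/4)*43 - 28 = (-17/4 + (1/4)*(-24))*43 - 28 = (-17/4 - 6)*43 - 28 = -41/4*43 - 28 = -1763/4 - 28 = -1875/4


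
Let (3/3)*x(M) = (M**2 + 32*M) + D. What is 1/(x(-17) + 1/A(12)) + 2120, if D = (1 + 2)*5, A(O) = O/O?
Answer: 506679/239 ≈ 2120.0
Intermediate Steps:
A(O) = 1
D = 15 (D = 3*5 = 15)
x(M) = 15 + M**2 + 32*M (x(M) = (M**2 + 32*M) + 15 = 15 + M**2 + 32*M)
1/(x(-17) + 1/A(12)) + 2120 = 1/((15 + (-17)**2 + 32*(-17)) + 1/1) + 2120 = 1/((15 + 289 - 544) + 1) + 2120 = 1/(-240 + 1) + 2120 = 1/(-239) + 2120 = -1/239 + 2120 = 506679/239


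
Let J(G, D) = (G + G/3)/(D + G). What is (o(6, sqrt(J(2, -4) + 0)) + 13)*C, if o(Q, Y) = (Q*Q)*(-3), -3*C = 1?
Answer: 95/3 ≈ 31.667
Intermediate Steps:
J(G, D) = 4*G/(3*(D + G)) (J(G, D) = (G + G*(1/3))/(D + G) = (G + G/3)/(D + G) = (4*G/3)/(D + G) = 4*G/(3*(D + G)))
C = -1/3 (C = -1/3*1 = -1/3 ≈ -0.33333)
o(Q, Y) = -3*Q**2 (o(Q, Y) = Q**2*(-3) = -3*Q**2)
(o(6, sqrt(J(2, -4) + 0)) + 13)*C = (-3*6**2 + 13)*(-1/3) = (-3*36 + 13)*(-1/3) = (-108 + 13)*(-1/3) = -95*(-1/3) = 95/3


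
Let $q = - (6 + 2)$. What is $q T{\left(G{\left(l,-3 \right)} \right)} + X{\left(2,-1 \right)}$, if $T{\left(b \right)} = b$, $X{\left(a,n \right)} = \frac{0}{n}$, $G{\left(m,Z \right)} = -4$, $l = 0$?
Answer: $32$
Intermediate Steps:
$X{\left(a,n \right)} = 0$
$q = -8$ ($q = \left(-1\right) 8 = -8$)
$q T{\left(G{\left(l,-3 \right)} \right)} + X{\left(2,-1 \right)} = \left(-8\right) \left(-4\right) + 0 = 32 + 0 = 32$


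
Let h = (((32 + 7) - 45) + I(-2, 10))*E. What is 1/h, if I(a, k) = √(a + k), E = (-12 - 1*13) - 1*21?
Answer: 3/644 + √2/644 ≈ 0.0068544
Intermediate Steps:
E = -46 (E = (-12 - 13) - 21 = -25 - 21 = -46)
h = 276 - 92*√2 (h = (((32 + 7) - 45) + √(-2 + 10))*(-46) = ((39 - 45) + √8)*(-46) = (-6 + 2*√2)*(-46) = 276 - 92*√2 ≈ 145.89)
1/h = 1/(276 - 92*√2)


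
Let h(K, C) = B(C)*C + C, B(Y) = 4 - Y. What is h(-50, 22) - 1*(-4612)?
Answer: 4238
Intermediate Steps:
h(K, C) = C + C*(4 - C) (h(K, C) = (4 - C)*C + C = C*(4 - C) + C = C + C*(4 - C))
h(-50, 22) - 1*(-4612) = 22*(5 - 1*22) - 1*(-4612) = 22*(5 - 22) + 4612 = 22*(-17) + 4612 = -374 + 4612 = 4238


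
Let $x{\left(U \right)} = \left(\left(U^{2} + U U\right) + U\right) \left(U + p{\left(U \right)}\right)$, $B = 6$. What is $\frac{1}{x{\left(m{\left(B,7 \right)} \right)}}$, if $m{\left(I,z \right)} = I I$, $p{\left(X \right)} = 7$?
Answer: $\frac{1}{113004} \approx 8.8492 \cdot 10^{-6}$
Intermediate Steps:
$m{\left(I,z \right)} = I^{2}$
$x{\left(U \right)} = \left(7 + U\right) \left(U + 2 U^{2}\right)$ ($x{\left(U \right)} = \left(\left(U^{2} + U U\right) + U\right) \left(U + 7\right) = \left(\left(U^{2} + U^{2}\right) + U\right) \left(7 + U\right) = \left(2 U^{2} + U\right) \left(7 + U\right) = \left(U + 2 U^{2}\right) \left(7 + U\right) = \left(7 + U\right) \left(U + 2 U^{2}\right)$)
$\frac{1}{x{\left(m{\left(B,7 \right)} \right)}} = \frac{1}{6^{2} \left(7 + 2 \left(6^{2}\right)^{2} + 15 \cdot 6^{2}\right)} = \frac{1}{36 \left(7 + 2 \cdot 36^{2} + 15 \cdot 36\right)} = \frac{1}{36 \left(7 + 2 \cdot 1296 + 540\right)} = \frac{1}{36 \left(7 + 2592 + 540\right)} = \frac{1}{36 \cdot 3139} = \frac{1}{113004}$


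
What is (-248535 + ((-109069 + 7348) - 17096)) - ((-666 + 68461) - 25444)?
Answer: -409703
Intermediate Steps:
(-248535 + ((-109069 + 7348) - 17096)) - ((-666 + 68461) - 25444) = (-248535 + (-101721 - 17096)) - (67795 - 25444) = (-248535 - 118817) - 1*42351 = -367352 - 42351 = -409703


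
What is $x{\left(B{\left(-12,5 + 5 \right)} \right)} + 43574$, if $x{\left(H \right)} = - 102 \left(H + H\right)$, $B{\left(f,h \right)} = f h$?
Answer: $68054$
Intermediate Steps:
$x{\left(H \right)} = - 204 H$ ($x{\left(H \right)} = - 102 \cdot 2 H = - 204 H$)
$x{\left(B{\left(-12,5 + 5 \right)} \right)} + 43574 = - 204 \left(- 12 \left(5 + 5\right)\right) + 43574 = - 204 \left(\left(-12\right) 10\right) + 43574 = \left(-204\right) \left(-120\right) + 43574 = 24480 + 43574 = 68054$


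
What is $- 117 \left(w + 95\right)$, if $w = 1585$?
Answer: $-196560$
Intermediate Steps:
$- 117 \left(w + 95\right) = - 117 \left(1585 + 95\right) = \left(-117\right) 1680 = -196560$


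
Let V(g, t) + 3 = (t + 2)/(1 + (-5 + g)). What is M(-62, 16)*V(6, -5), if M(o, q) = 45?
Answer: -405/2 ≈ -202.50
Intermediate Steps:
V(g, t) = -3 + (2 + t)/(-4 + g) (V(g, t) = -3 + (t + 2)/(1 + (-5 + g)) = -3 + (2 + t)/(-4 + g))
M(-62, 16)*V(6, -5) = 45*((14 - 5 - 3*6)/(-4 + 6)) = 45*((14 - 5 - 18)/2) = 45*((½)*(-9)) = 45*(-9/2) = -405/2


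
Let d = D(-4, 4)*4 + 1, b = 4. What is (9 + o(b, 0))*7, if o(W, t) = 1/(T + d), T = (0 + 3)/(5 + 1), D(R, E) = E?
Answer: 317/5 ≈ 63.400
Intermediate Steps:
d = 17 (d = 4*4 + 1 = 16 + 1 = 17)
T = ½ (T = 3/6 = 3*(⅙) = ½ ≈ 0.50000)
o(W, t) = 2/35 (o(W, t) = 1/(½ + 17) = 1/(35/2) = 2/35)
(9 + o(b, 0))*7 = (9 + 2/35)*7 = (317/35)*7 = 317/5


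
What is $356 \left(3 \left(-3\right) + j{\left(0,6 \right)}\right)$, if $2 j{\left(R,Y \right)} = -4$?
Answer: $-3916$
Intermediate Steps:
$j{\left(R,Y \right)} = -2$ ($j{\left(R,Y \right)} = \frac{1}{2} \left(-4\right) = -2$)
$356 \left(3 \left(-3\right) + j{\left(0,6 \right)}\right) = 356 \left(3 \left(-3\right) - 2\right) = 356 \left(-9 - 2\right) = 356 \left(-11\right) = -3916$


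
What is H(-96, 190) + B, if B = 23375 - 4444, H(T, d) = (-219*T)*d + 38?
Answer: 4013529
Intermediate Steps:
H(T, d) = 38 - 219*T*d (H(T, d) = -219*T*d + 38 = 38 - 219*T*d)
B = 18931
H(-96, 190) + B = (38 - 219*(-96)*190) + 18931 = (38 + 3994560) + 18931 = 3994598 + 18931 = 4013529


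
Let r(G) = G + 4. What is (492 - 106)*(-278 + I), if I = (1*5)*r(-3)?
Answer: -105378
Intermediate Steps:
r(G) = 4 + G
I = 5 (I = (1*5)*(4 - 3) = 5*1 = 5)
(492 - 106)*(-278 + I) = (492 - 106)*(-278 + 5) = 386*(-273) = -105378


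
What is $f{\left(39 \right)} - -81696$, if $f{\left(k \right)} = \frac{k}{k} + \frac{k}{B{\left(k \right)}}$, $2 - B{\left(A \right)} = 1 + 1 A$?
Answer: $\frac{3104447}{38} \approx 81696.0$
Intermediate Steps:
$B{\left(A \right)} = 1 - A$ ($B{\left(A \right)} = 2 - \left(1 + 1 A\right) = 2 - \left(1 + A\right) = 1 - A$)
$f{\left(k \right)} = 1 + \frac{k}{1 - k}$ ($f{\left(k \right)} = \frac{k}{k} + \frac{k}{1 - k} = 1 + \frac{k}{1 - k}$)
$f{\left(39 \right)} - -81696 = - \frac{1}{-1 + 39} - -81696 = - \frac{1}{38} + 81696 = \frac{3104447}{38}$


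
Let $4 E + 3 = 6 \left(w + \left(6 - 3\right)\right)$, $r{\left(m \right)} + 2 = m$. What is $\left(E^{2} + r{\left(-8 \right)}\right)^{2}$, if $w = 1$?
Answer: $\frac{78961}{256} \approx 308.44$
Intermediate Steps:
$r{\left(m \right)} = -2 + m$
$E = \frac{21}{4}$ ($E = - \frac{3}{4} + \frac{6 \left(1 + \left(6 - 3\right)\right)}{4} = - \frac{3}{4} + \frac{6 \left(1 + 3\right)}{4} = - \frac{3}{4} + \frac{6 \cdot 4}{4} = - \frac{3}{4} + \frac{1}{4} \cdot 24 = - \frac{3}{4} + 6 = \frac{21}{4} \approx 5.25$)
$\left(E^{2} + r{\left(-8 \right)}\right)^{2} = \left(\left(\frac{21}{4}\right)^{2} - 10\right)^{2} = \left(\frac{441}{16} - 10\right)^{2} = \left(\frac{281}{16}\right)^{2} = \frac{78961}{256}$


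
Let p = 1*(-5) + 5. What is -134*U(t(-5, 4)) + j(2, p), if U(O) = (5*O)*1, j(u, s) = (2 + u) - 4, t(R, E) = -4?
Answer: 2680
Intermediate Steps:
p = 0 (p = -5 + 5 = 0)
j(u, s) = -2 + u
U(O) = 5*O
-134*U(t(-5, 4)) + j(2, p) = -670*(-4) + (-2 + 2) = -134*(-20) + 0 = 2680 + 0 = 2680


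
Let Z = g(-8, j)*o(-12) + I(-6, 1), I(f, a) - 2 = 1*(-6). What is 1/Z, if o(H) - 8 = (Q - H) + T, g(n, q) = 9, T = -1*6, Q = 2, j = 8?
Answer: 1/140 ≈ 0.0071429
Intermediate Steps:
T = -6
I(f, a) = -4 (I(f, a) = 2 + 1*(-6) = 2 - 6 = -4)
o(H) = 4 - H (o(H) = 8 + ((2 - H) - 6) = 8 + (-4 - H) = 4 - H)
Z = 140 (Z = 9*(4 - 1*(-12)) - 4 = 9*(4 + 12) - 4 = 9*16 - 4 = 144 - 4 = 140)
1/Z = 1/140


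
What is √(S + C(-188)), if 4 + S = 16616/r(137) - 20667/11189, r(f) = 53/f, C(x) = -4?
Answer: 3*√1677889587385913/593017 ≈ 207.22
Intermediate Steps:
S = 25467082669/593017 (S = -4 + (16616/((53/137)) - 20667/11189) = -4 + (16616/((53*(1/137))) - 20667*1/11189) = -4 + (16616/(53/137) - 20667/11189) = -4 + (16616*(137/53) - 20667/11189) = -4 + (2276392/53 - 20667/11189) = -4 + 25469454737/593017 = 25467082669/593017 ≈ 42945.)
√(S + C(-188)) = √(25467082669/593017 - 4) = √(25464710601/593017) = 3*√1677889587385913/593017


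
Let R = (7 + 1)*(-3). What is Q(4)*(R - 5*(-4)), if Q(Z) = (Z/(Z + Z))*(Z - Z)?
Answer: 0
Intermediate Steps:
Q(Z) = 0 (Q(Z) = (Z/((2*Z)))*0 = (Z*(1/(2*Z)))*0 = (½)*0 = 0)
R = -24 (R = 8*(-3) = -24)
Q(4)*(R - 5*(-4)) = 0*(-24 - 5*(-4)) = 0*(-24 + 20) = 0*(-4) = 0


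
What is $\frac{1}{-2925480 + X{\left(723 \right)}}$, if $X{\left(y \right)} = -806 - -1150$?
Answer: $- \frac{1}{2925136} \approx -3.4186 \cdot 10^{-7}$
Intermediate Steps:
$X{\left(y \right)} = 344$ ($X{\left(y \right)} = -806 + 1150 = 344$)
$\frac{1}{-2925480 + X{\left(723 \right)}} = \frac{1}{-2925480 + 344} = \frac{1}{-2925136} = - \frac{1}{2925136}$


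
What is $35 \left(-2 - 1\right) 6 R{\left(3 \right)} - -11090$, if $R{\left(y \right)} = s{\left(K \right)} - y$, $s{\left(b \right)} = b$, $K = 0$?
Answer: $12980$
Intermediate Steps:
$R{\left(y \right)} = - y$ ($R{\left(y \right)} = 0 - y = - y$)
$35 \left(-2 - 1\right) 6 R{\left(3 \right)} - -11090 = 35 \left(-2 - 1\right) 6 \left(\left(-1\right) 3\right) - -11090 = 35 \left(\left(-3\right) 6\right) \left(-3\right) + 11090 = 35 \left(-18\right) \left(-3\right) + 11090 = \left(-630\right) \left(-3\right) + 11090 = 1890 + 11090 = 12980$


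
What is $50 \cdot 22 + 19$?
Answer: $1119$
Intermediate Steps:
$50 \cdot 22 + 19 = 1100 + 19 = 1119$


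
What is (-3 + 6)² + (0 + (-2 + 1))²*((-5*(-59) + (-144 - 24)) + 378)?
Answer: 514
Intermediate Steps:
(-3 + 6)² + (0 + (-2 + 1))²*((-5*(-59) + (-144 - 24)) + 378) = 3² + (0 - 1)²*((295 - 168) + 378) = 9 + (-1)²*(127 + 378) = 9 + 1*505 = 9 + 505 = 514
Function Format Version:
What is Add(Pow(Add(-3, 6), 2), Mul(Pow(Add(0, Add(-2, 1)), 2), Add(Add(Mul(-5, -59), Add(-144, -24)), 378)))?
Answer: 514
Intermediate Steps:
Add(Pow(Add(-3, 6), 2), Mul(Pow(Add(0, Add(-2, 1)), 2), Add(Add(Mul(-5, -59), Add(-144, -24)), 378))) = Add(Pow(3, 2), Mul(Pow(Add(0, -1), 2), Add(Add(295, -168), 378))) = Add(9, Mul(Pow(-1, 2), Add(127, 378))) = Add(9, Mul(1, 505)) = Add(9, 505) = 514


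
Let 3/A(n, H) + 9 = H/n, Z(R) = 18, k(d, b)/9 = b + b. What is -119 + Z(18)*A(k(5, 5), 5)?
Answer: -20131/161 ≈ -125.04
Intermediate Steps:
k(d, b) = 18*b (k(d, b) = 9*(b + b) = 9*(2*b) = 18*b)
A(n, H) = 3/(-9 + H/n)
-119 + Z(18)*A(k(5, 5), 5) = -119 + 18*(3*(18*5)/(5 - 162*5)) = -119 + 18*(3*90/(5 - 9*90)) = -119 + 18*(3*90/(5 - 810)) = -119 + 18*(3*90/(-805)) = -119 + 18*(3*90*(-1/805)) = -119 + 18*(-54/161) = -119 - 972/161 = -20131/161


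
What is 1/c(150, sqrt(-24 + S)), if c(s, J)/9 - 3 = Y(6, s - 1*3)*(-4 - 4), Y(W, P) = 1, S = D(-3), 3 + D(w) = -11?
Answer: -1/45 ≈ -0.022222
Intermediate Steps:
D(w) = -14 (D(w) = -3 - 11 = -14)
S = -14
c(s, J) = -45 (c(s, J) = 27 + 9*(1*(-4 - 4)) = 27 + 9*(1*(-8)) = 27 + 9*(-8) = 27 - 72 = -45)
1/c(150, sqrt(-24 + S)) = 1/(-45) = -1/45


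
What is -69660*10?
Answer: -696600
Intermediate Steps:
-69660*10 = -60*11610 = -696600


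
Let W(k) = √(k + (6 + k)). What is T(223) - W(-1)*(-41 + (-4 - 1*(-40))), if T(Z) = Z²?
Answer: 49739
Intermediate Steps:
W(k) = √(6 + 2*k)
T(223) - W(-1)*(-41 + (-4 - 1*(-40))) = 223² - √(6 + 2*(-1))*(-41 + (-4 - 1*(-40))) = 49729 - √(6 - 2)*(-41 + (-4 + 40)) = 49729 - √4*(-41 + 36) = 49729 - 2*(-5) = 49729 - 1*(-10) = 49729 + 10 = 49739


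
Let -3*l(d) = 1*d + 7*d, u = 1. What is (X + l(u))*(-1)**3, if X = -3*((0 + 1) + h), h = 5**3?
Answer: 1142/3 ≈ 380.67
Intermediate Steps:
h = 125
l(d) = -8*d/3 (l(d) = -(1*d + 7*d)/3 = -(d + 7*d)/3 = -8*d/3)
X = -378 (X = -3*((0 + 1) + 125) = -3*(1 + 125) = -3*126 = -378)
(X + l(u))*(-1)**3 = (-378 - 8/3*1)*(-1)**3 = (-378 - 8/3)*(-1) = -1142/3*(-1) = 1142/3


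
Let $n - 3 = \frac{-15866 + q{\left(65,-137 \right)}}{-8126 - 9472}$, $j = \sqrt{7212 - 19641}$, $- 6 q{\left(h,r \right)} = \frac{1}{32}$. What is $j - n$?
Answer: $- \frac{13182721}{3378816} + 3 i \sqrt{1381} \approx -3.9016 + 111.49 i$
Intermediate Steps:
$q{\left(h,r \right)} = - \frac{1}{192}$ ($q{\left(h,r \right)} = - \frac{1}{6 \cdot 32} = \left(- \frac{1}{6}\right) \frac{1}{32} = - \frac{1}{192}$)
$j = 3 i \sqrt{1381}$ ($j = \sqrt{-12429} = 3 i \sqrt{1381} \approx 111.49 i$)
$n = \frac{13182721}{3378816}$ ($n = 3 + \frac{-15866 - \frac{1}{192}}{-8126 - 9472} = 3 - \frac{3046273}{192 \left(-17598\right)} = 3 - - \frac{3046273}{3378816} = 3 + \frac{3046273}{3378816} = \frac{13182721}{3378816} \approx 3.9016$)
$j - n = 3 i \sqrt{1381} - \frac{13182721}{3378816} = - \frac{13182721}{3378816} + 3 i \sqrt{1381}$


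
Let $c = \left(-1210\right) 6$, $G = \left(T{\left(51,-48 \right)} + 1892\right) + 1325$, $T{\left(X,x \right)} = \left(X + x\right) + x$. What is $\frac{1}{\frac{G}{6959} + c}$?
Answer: $- \frac{6959}{50519168} \approx -0.00013775$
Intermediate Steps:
$T{\left(X,x \right)} = X + 2 x$
$G = 3172$ ($G = \left(\left(51 + 2 \left(-48\right)\right) + 1892\right) + 1325 = \left(\left(51 - 96\right) + 1892\right) + 1325 = \left(-45 + 1892\right) + 1325 = 1847 + 1325 = 3172$)
$c = -7260$
$\frac{1}{\frac{G}{6959} + c} = \frac{1}{\frac{3172}{6959} - 7260} = \frac{1}{- \frac{50519168}{6959}} = - \frac{6959}{50519168}$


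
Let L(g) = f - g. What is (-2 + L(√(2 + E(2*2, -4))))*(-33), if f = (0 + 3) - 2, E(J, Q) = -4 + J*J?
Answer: 33 + 33*√14 ≈ 156.47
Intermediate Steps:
E(J, Q) = -4 + J²
f = 1 (f = 3 - 2 = 1)
L(g) = 1 - g
(-2 + L(√(2 + E(2*2, -4))))*(-33) = (-2 + (1 - √(2 + (-4 + (2*2)²))))*(-33) = (-2 + (1 - √(2 + (-4 + 4²))))*(-33) = (-2 + (1 - √(2 + (-4 + 16))))*(-33) = (-2 + (1 - √(2 + 12)))*(-33) = (-2 + (1 - √14))*(-33) = (-1 - √14)*(-33) = 33 + 33*√14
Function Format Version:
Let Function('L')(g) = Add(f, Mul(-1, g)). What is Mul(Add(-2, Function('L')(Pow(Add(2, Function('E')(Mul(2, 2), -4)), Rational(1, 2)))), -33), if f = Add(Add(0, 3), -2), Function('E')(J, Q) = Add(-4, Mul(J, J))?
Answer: Add(33, Mul(33, Pow(14, Rational(1, 2)))) ≈ 156.47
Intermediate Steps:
Function('E')(J, Q) = Add(-4, Pow(J, 2))
f = 1 (f = Add(3, -2) = 1)
Function('L')(g) = Add(1, Mul(-1, g))
Mul(Add(-2, Function('L')(Pow(Add(2, Function('E')(Mul(2, 2), -4)), Rational(1, 2)))), -33) = Mul(Add(-2, Add(1, Mul(-1, Pow(Add(2, Add(-4, Pow(Mul(2, 2), 2))), Rational(1, 2))))), -33) = Mul(Add(-2, Add(1, Mul(-1, Pow(Add(2, Add(-4, Pow(4, 2))), Rational(1, 2))))), -33) = Mul(Add(-2, Add(1, Mul(-1, Pow(Add(2, Add(-4, 16)), Rational(1, 2))))), -33) = Mul(Add(-2, Add(1, Mul(-1, Pow(Add(2, 12), Rational(1, 2))))), -33) = Mul(Add(-2, Add(1, Mul(-1, Pow(14, Rational(1, 2))))), -33) = Mul(Add(-1, Mul(-1, Pow(14, Rational(1, 2)))), -33) = Add(33, Mul(33, Pow(14, Rational(1, 2))))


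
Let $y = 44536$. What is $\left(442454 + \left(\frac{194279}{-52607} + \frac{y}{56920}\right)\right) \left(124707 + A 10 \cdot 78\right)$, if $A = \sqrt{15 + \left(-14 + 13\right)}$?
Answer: $\frac{20652590842631832678}{374298805} + \frac{25834990589546424 \sqrt{14}}{74859761} \approx 5.6468 \cdot 10^{10}$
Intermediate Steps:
$A = \sqrt{14}$ ($A = \sqrt{15 - 1} = \sqrt{14} \approx 3.7417$)
$\left(442454 + \left(\frac{194279}{-52607} + \frac{y}{56920}\right)\right) \left(124707 + A 10 \cdot 78\right) = \left(442454 + \left(\frac{194279}{-52607} + \frac{44536}{56920}\right)\right) \left(124707 + \sqrt{14} \cdot 10 \cdot 78\right) = \left(442454 + \left(194279 \left(- \frac{1}{52607}\right) + 44536 \cdot \frac{1}{56920}\right)\right) \left(124707 + 10 \sqrt{14} \cdot 78\right) = \left(442454 + \left(- \frac{194279}{52607} + \frac{5567}{7115}\right)\right) \left(124707 + 780 \sqrt{14}\right) = \left(442454 - \frac{1089431916}{374298805}\right) \left(124707 + 780 \sqrt{14}\right) = \frac{165608914035554 \left(124707 + 780 \sqrt{14}\right)}{374298805} = \frac{20652590842631832678}{374298805} + \frac{25834990589546424 \sqrt{14}}{74859761}$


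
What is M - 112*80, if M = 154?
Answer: -8806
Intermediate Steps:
M - 112*80 = 154 - 112*80 = 154 - 8960 = -8806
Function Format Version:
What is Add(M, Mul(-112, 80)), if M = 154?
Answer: -8806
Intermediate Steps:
Add(M, Mul(-112, 80)) = Add(154, Mul(-112, 80)) = Add(154, -8960) = -8806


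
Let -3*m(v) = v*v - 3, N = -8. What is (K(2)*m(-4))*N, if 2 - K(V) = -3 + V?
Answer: 104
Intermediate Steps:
K(V) = 5 - V (K(V) = 2 - (-3 + V) = 2 + (3 - V) = 5 - V)
m(v) = 1 - v**2/3 (m(v) = -(v*v - 3)/3 = -(v**2 - 3)/3 = -(-3 + v**2)/3 = 1 - v**2/3)
(K(2)*m(-4))*N = ((5 - 1*2)*(1 - 1/3*(-4)**2))*(-8) = ((5 - 2)*(1 - 1/3*16))*(-8) = (3*(1 - 16/3))*(-8) = (3*(-13/3))*(-8) = -13*(-8) = 104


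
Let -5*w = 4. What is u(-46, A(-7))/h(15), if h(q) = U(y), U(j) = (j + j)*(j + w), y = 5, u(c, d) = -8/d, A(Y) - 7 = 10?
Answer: -4/357 ≈ -0.011204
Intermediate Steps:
w = -⅘ (w = -⅕*4 = -⅘ ≈ -0.80000)
A(Y) = 17 (A(Y) = 7 + 10 = 17)
U(j) = 2*j*(-⅘ + j) (U(j) = (j + j)*(j - ⅘) = (2*j)*(-⅘ + j) = 2*j*(-⅘ + j))
h(q) = 42 (h(q) = (⅖)*5*(-4 + 5*5) = (⅖)*5*(-4 + 25) = (⅖)*5*21 = 42)
u(-46, A(-7))/h(15) = -8/17/42 = -8*1/17*(1/42) = -8/17*1/42 = -4/357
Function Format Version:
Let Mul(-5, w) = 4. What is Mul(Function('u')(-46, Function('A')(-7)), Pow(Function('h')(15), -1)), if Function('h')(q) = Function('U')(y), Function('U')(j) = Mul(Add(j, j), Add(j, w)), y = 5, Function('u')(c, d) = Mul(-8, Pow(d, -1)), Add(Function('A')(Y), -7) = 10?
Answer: Rational(-4, 357) ≈ -0.011204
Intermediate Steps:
w = Rational(-4, 5) (w = Mul(Rational(-1, 5), 4) = Rational(-4, 5) ≈ -0.80000)
Function('A')(Y) = 17 (Function('A')(Y) = Add(7, 10) = 17)
Function('U')(j) = Mul(2, j, Add(Rational(-4, 5), j)) (Function('U')(j) = Mul(Add(j, j), Add(j, Rational(-4, 5))) = Mul(Mul(2, j), Add(Rational(-4, 5), j)) = Mul(2, j, Add(Rational(-4, 5), j)))
Function('h')(q) = 42 (Function('h')(q) = Mul(Rational(2, 5), 5, Add(-4, Mul(5, 5))) = Mul(Rational(2, 5), 5, Add(-4, 25)) = Mul(Rational(2, 5), 5, 21) = 42)
Mul(Function('u')(-46, Function('A')(-7)), Pow(Function('h')(15), -1)) = Mul(Mul(-8, Pow(17, -1)), Pow(42, -1)) = Mul(Mul(-8, Rational(1, 17)), Rational(1, 42)) = Mul(Rational(-8, 17), Rational(1, 42)) = Rational(-4, 357)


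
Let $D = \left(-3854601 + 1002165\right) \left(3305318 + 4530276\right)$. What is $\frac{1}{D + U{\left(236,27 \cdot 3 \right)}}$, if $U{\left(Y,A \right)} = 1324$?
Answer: $- \frac{1}{22350530405660} \approx -4.4742 \cdot 10^{-14}$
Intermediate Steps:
$D = -22350530406984$ ($D = \left(-2852436\right) 7835594 = -22350530406984$)
$\frac{1}{D + U{\left(236,27 \cdot 3 \right)}} = \frac{1}{-22350530406984 + 1324} = \frac{1}{-22350530405660} = - \frac{1}{22350530405660}$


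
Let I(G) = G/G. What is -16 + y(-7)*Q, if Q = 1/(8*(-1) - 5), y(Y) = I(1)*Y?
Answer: -201/13 ≈ -15.462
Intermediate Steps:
I(G) = 1
y(Y) = Y (y(Y) = 1*Y = Y)
Q = -1/13 (Q = 1/(-8 - 5) = 1/(-13) = -1/13 ≈ -0.076923)
-16 + y(-7)*Q = -16 - 7*(-1/13) = -16 + 7/13 = -201/13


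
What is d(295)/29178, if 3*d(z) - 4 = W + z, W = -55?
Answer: 122/43767 ≈ 0.0027875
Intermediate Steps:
d(z) = -17 + z/3 (d(z) = 4/3 + (-55 + z)/3 = 4/3 + (-55/3 + z/3) = -17 + z/3)
d(295)/29178 = (-17 + (⅓)*295)/29178 = (-17 + 295/3)*(1/29178) = (244/3)*(1/29178) = 122/43767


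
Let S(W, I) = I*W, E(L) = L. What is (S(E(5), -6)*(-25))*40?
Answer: 30000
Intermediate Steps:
(S(E(5), -6)*(-25))*40 = (-6*5*(-25))*40 = -30*(-25)*40 = 750*40 = 30000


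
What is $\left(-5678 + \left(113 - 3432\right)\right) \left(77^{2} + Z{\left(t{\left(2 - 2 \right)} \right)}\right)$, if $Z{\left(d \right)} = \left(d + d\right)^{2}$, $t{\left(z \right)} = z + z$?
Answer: $-53343213$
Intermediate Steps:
$t{\left(z \right)} = 2 z$
$Z{\left(d \right)} = 4 d^{2}$ ($Z{\left(d \right)} = \left(2 d\right)^{2} = 4 d^{2}$)
$\left(-5678 + \left(113 - 3432\right)\right) \left(77^{2} + Z{\left(t{\left(2 - 2 \right)} \right)}\right) = \left(-5678 + \left(113 - 3432\right)\right) \left(77^{2} + 4 \left(2 \left(2 - 2\right)\right)^{2}\right) = \left(-5678 + \left(113 - 3432\right)\right) \left(5929 + 4 \left(2 \left(2 - 2\right)\right)^{2}\right) = \left(-5678 - 3319\right) \left(5929 + 4 \left(2 \cdot 0\right)^{2}\right) = - 8997 \left(5929 + 4 \cdot 0^{2}\right) = - 8997 \left(5929 + 4 \cdot 0\right) = - 8997 \left(5929 + 0\right) = \left(-8997\right) 5929 = -53343213$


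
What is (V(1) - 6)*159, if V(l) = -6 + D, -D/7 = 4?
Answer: -6360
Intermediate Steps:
D = -28 (D = -7*4 = -28)
V(l) = -34 (V(l) = -6 - 28 = -34)
(V(1) - 6)*159 = (-34 - 6)*159 = -40*159 = -6360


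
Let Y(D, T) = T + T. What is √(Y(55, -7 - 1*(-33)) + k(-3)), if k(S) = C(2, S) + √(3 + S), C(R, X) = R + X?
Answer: √51 ≈ 7.1414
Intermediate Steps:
Y(D, T) = 2*T
k(S) = 2 + S + √(3 + S) (k(S) = (2 + S) + √(3 + S) = 2 + S + √(3 + S))
√(Y(55, -7 - 1*(-33)) + k(-3)) = √(2*(-7 - 1*(-33)) + (2 - 3 + √(3 - 3))) = √(2*(-7 + 33) + (2 - 3 + √0)) = √(2*26 + (2 - 3 + 0)) = √(52 - 1) = √51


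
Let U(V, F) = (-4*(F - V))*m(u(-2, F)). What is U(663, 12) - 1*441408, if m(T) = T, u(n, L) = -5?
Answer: -454428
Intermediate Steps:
U(V, F) = -20*V + 20*F (U(V, F) = -4*(F - V)*(-5) = (-4*F + 4*V)*(-5) = -20*V + 20*F)
U(663, 12) - 1*441408 = (-20*663 + 20*12) - 1*441408 = (-13260 + 240) - 441408 = -13020 - 441408 = -454428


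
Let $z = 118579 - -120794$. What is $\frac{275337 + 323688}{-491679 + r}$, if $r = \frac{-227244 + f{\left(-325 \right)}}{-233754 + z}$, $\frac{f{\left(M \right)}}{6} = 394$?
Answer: $- \frac{160281975}{131569961} \approx -1.2182$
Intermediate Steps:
$f{\left(M \right)} = 2364$ ($f{\left(M \right)} = 6 \cdot 394 = 2364$)
$z = 239373$ ($z = 118579 + 120794 = 239373$)
$r = - \frac{74960}{1873}$ ($r = \frac{-227244 + 2364}{-233754 + 239373} = - \frac{224880}{5619} = \left(-224880\right) \frac{1}{5619} = - \frac{74960}{1873} \approx -40.021$)
$\frac{275337 + 323688}{-491679 + r} = \frac{275337 + 323688}{-491679 - \frac{74960}{1873}} = \frac{599025}{- \frac{920989727}{1873}} = 599025 \left(- \frac{1873}{920989727}\right) = - \frac{160281975}{131569961}$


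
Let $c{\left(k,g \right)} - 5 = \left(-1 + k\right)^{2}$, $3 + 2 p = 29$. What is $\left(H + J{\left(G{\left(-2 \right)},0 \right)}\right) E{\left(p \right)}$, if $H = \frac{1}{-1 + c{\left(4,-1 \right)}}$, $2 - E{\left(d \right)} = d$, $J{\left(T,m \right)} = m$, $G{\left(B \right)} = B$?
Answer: $- \frac{11}{13} \approx -0.84615$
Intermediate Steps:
$p = 13$ ($p = - \frac{3}{2} + \frac{1}{2} \cdot 29 = - \frac{3}{2} + \frac{29}{2} = 13$)
$E{\left(d \right)} = 2 - d$
$c{\left(k,g \right)} = 5 + \left(-1 + k\right)^{2}$
$H = \frac{1}{13}$ ($H = \frac{1}{-1 + \left(5 + \left(-1 + 4\right)^{2}\right)} = \frac{1}{-1 + \left(5 + 3^{2}\right)} = \frac{1}{-1 + \left(5 + 9\right)} = \frac{1}{-1 + 14} = \frac{1}{13} \approx 0.076923$)
$\left(H + J{\left(G{\left(-2 \right)},0 \right)}\right) E{\left(p \right)} = \left(\frac{1}{13} + 0\right) \left(2 - 13\right) = \frac{2 - 13}{13} = \frac{1}{13} \left(-11\right) = - \frac{11}{13}$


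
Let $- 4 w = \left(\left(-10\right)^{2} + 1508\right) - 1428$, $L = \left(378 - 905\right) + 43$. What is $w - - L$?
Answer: $-529$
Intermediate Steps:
$L = -484$ ($L = -527 + 43 = -484$)
$w = -45$ ($w = - \frac{\left(\left(-10\right)^{2} + 1508\right) - 1428}{4} = - \frac{\left(100 + 1508\right) - 1428}{4} = - \frac{1608 - 1428}{4} = \left(- \frac{1}{4}\right) 180 = -45$)
$w - - L = -45 - \left(-1\right) \left(-484\right) = -45 - 484 = -529$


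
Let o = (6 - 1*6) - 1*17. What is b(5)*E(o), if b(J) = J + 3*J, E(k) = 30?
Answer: 600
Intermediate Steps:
o = -17 (o = (6 - 6) - 17 = 0 - 17 = -17)
b(J) = 4*J
b(5)*E(o) = (4*5)*30 = 20*30 = 600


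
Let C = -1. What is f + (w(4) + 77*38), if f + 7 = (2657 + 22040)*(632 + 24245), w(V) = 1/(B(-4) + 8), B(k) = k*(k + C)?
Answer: 17202925265/28 ≈ 6.1439e+8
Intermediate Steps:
B(k) = k*(-1 + k) (B(k) = k*(k - 1) = k*(-1 + k))
w(V) = 1/28 (w(V) = 1/(-4*(-1 - 4) + 8) = 1/(-4*(-5) + 8) = 1/(20 + 8) = 1/28)
f = 614387262 (f = -7 + (2657 + 22040)*(632 + 24245) = -7 + 24697*24877 = -7 + 614387269 = 614387262)
f + (w(4) + 77*38) = 614387262 + (1/28 + 77*38) = 614387262 + (1/28 + 2926) = 614387262 + 81929/28 = 17202925265/28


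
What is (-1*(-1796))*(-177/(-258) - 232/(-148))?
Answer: 6439558/1591 ≈ 4047.5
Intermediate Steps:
(-1*(-1796))*(-177/(-258) - 232/(-148)) = 1796*(-177*(-1/258) - 232*(-1/148)) = 1796*(59/86 + 58/37) = 1796*(7171/3182) = 6439558/1591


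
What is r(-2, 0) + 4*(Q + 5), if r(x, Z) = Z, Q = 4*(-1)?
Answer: 4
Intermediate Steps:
Q = -4
r(-2, 0) + 4*(Q + 5) = 0 + 4*(-4 + 5) = 0 + 4*1 = 0 + 4 = 4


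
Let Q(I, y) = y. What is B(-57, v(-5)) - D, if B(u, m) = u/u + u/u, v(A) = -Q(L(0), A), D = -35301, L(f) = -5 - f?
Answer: 35303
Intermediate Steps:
v(A) = -A
B(u, m) = 2 (B(u, m) = 1 + 1 = 2)
B(-57, v(-5)) - D = 2 - 1*(-35301) = 2 + 35301 = 35303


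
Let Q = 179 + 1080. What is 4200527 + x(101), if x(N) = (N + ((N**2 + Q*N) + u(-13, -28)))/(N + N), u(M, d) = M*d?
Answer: 848644279/202 ≈ 4.2012e+6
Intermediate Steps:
Q = 1259
x(N) = (364 + N**2 + 1260*N)/(2*N) (x(N) = (N + ((N**2 + 1259*N) - 13*(-28)))/(N + N) = (N + ((N**2 + 1259*N) + 364))/((2*N)) = (N + (364 + N**2 + 1259*N))*(1/(2*N)) = (364 + N**2 + 1260*N)*(1/(2*N)) = (364 + N**2 + 1260*N)/(2*N))
4200527 + x(101) = 4200527 + (630 + (1/2)*101 + 182/101) = 4200527 + (630 + 101/2 + 182*(1/101)) = 4200527 + (630 + 101/2 + 182/101) = 4200527 + 137825/202 = 848644279/202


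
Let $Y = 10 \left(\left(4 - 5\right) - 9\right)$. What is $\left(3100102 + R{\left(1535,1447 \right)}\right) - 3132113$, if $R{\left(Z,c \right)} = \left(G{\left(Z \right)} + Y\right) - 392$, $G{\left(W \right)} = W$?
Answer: $-30968$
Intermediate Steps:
$Y = -100$ ($Y = 10 \left(\left(4 - 5\right) - 9\right) = 10 \left(-1 - 9\right) = 10 \left(-10\right) = -100$)
$R{\left(Z,c \right)} = -492 + Z$ ($R{\left(Z,c \right)} = \left(Z - 100\right) - 392 = \left(-100 + Z\right) - 392 = -492 + Z$)
$\left(3100102 + R{\left(1535,1447 \right)}\right) - 3132113 = \left(3100102 + \left(-492 + 1535\right)\right) - 3132113 = \left(3100102 + 1043\right) - 3132113 = 3101145 - 3132113 = -30968$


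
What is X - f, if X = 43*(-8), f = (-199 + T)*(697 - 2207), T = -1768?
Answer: -2970514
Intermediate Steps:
f = 2970170 (f = (-199 - 1768)*(697 - 2207) = -1967*(-1510) = 2970170)
X = -344
X - f = -344 - 1*2970170 = -344 - 2970170 = -2970514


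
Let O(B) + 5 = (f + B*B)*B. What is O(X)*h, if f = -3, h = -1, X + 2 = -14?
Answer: 4053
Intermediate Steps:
X = -16 (X = -2 - 14 = -16)
O(B) = -5 + B*(-3 + B²) (O(B) = -5 + (-3 + B*B)*B = -5 + (-3 + B²)*B = -5 + B*(-3 + B²))
O(X)*h = (-5 + (-16)³ - 3*(-16))*(-1) = (-5 - 4096 + 48)*(-1) = -4053*(-1) = 4053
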